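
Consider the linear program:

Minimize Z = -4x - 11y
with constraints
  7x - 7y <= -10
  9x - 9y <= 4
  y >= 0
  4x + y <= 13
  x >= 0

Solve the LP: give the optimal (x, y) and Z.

Feasible corners and Z = -4x - 11y:
  (81/35, 131/35) → Z = -353/7
  (0, 10/7) → Z = -110/7
  (0, 13) → Z = -143

The binding constraints are 4x + y = 13 and x = 0.
Solving simultaneously gives x = 0, y = 13.

x = 0, y = 13, minimum Z = -143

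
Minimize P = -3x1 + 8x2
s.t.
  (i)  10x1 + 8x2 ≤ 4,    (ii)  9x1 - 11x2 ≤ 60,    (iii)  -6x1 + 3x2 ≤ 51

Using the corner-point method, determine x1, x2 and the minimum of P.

x1 = -19, x2 = -21, minimum P = -111

Corner points and P = -3x1 + 8x2:
  (262/91, -282/91) → P = -234/7
  (-66/13, 89/13) → P = 70
  (-19, -21) → P = -111

The binding constraints are 9x1 - 11x2 = 60 and -6x1 + 3x2 = 51.
Solving simultaneously gives x1 = -19, x2 = -21.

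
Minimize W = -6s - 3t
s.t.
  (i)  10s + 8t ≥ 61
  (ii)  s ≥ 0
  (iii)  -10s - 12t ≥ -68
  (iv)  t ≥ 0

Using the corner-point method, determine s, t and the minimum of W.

s = 34/5, t = 0, minimum W = -204/5

Corner points and W = -6s - 3t:
  (47/10, 7/4) → W = -669/20
  (61/10, 0) → W = -183/5
  (34/5, 0) → W = -204/5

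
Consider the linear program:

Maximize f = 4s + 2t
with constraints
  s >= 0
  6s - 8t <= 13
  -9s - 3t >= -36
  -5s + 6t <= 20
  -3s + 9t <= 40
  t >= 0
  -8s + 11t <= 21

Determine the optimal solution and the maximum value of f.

s = 111/41, t = 159/41, maximum f = 762/41

At the optimal vertex, -9s - 3t = -36 and -8s + 11t = 21.
Solving simultaneously gives s = 111/41, t = 159/41.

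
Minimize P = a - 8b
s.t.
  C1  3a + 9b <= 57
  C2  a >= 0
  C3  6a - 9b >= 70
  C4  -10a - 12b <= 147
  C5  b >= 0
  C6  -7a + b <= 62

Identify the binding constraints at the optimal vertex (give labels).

C1 and C3

Corner points and P = a - 8b:
  (127/9, 44/27) → P = 29/27
  (19, 0) → P = 19
  (35/3, 0) → P = 35/3

The minimum is at (127/9, 44/27). Substituting into each constraint, equality holds for C1 and C3; the remaining constraints have slack.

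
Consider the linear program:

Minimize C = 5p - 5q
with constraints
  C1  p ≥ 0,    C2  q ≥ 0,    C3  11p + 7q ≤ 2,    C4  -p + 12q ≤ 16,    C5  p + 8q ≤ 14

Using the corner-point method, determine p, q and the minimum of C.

Corner points and C = 5p - 5q:
  (0, 0) → C = 0
  (0, 2/7) → C = -10/7
  (2/11, 0) → C = 10/11

p = 0, q = 2/7, minimum C = -10/7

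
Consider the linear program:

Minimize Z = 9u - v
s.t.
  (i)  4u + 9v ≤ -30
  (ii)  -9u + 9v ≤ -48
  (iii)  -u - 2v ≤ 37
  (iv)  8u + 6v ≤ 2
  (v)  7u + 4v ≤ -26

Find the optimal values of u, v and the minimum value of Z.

The binding constraints are -9u + 9v = -48 and -u - 2v = 37.
Solving simultaneously gives u = -79/9, v = -127/9.

u = -79/9, v = -127/9, minimum Z = -584/9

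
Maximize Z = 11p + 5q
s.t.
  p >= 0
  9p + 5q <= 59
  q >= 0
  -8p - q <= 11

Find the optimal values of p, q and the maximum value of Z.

Corner points and Z = 11p + 5q:
  (0, 59/5) → Z = 59
  (0, 0) → Z = 0
  (59/9, 0) → Z = 649/9

p = 59/9, q = 0, maximum Z = 649/9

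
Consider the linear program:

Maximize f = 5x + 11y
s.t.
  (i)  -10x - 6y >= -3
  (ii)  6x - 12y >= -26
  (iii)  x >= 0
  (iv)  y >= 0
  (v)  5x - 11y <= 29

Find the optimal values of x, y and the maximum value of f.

x = 0, y = 1/2, maximum f = 11/2

Extreme points and f = 5x + 11y:
  (0, 1/2) → f = 11/2
  (3/10, 0) → f = 3/2
  (0, 0) → f = 0

The optimum lies where -10x - 6y = -3 and x = 0.
Solving simultaneously gives x = 0, y = 1/2.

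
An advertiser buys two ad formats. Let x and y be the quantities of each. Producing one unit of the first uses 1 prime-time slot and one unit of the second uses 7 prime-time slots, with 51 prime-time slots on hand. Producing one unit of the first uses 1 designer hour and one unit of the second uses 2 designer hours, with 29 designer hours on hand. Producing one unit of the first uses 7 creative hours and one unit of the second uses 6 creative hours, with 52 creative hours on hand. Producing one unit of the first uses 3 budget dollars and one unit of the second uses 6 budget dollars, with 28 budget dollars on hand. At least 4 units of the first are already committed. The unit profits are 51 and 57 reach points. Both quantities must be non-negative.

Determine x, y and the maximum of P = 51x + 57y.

Vertices and P = 51x + 57y:
  (52/7, 0) → P = 2652/7
  (4, 0) → P = 204
  (6, 5/3) → P = 401
  (4, 8/3) → P = 356

x = 6, y = 5/3, maximum P = 401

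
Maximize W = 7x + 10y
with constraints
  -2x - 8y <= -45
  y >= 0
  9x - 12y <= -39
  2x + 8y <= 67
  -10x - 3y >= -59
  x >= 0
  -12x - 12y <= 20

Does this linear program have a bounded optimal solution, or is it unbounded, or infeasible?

bounded optimum

Vertices and W = 7x + 10y:
  (19/8, 161/32) → W = 1071/16
  (0, 45/8) → W = 225/4
  (197/49, 307/49) → W = 4449/49
  (271/74, 276/37) → W = 7417/74
  (0, 67/8) → W = 335/4
The feasible region has finitely many vertices and no improving ray; the maximum is 7417/74 at (271/74, 276/37).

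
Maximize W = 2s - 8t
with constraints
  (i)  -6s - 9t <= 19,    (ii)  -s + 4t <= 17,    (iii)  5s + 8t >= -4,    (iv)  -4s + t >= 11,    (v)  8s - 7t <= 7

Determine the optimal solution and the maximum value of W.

Vertices and W = 2s - 8t:
  (-38/7, 81/28) → W = -34
  (-9/5, 19/5) → W = -34
  (-92/37, 39/37) → W = -496/37

s = -92/37, t = 39/37, maximum W = -496/37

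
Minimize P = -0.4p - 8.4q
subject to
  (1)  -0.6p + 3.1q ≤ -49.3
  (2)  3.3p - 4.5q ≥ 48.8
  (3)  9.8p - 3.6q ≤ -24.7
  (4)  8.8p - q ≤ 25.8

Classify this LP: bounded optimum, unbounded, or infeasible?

bounded optimum

Extreme points and P = -0.4p - 8.4q:
  (-7057/753, -4447/251) → P = 574436/3765
  (-25405/2822, -24898/1411) → P = 1071121/7055
The feasible region has finitely many vertices and no improving ray; the minimum is 1071121/7055 at (-25405/2822, -24898/1411).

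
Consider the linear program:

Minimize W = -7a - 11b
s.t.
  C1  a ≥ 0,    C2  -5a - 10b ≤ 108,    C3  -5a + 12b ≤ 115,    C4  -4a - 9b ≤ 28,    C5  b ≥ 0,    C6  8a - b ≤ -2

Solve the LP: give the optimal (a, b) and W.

a = 1, b = 10, minimum W = -117

Vertices and W = -7a - 11b:
  (0, 115/12) → W = -1265/12
  (0, 2) → W = -22
  (1, 10) → W = -117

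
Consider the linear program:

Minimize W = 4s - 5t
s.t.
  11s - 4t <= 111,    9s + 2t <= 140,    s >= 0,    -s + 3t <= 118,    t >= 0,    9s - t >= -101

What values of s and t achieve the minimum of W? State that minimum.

s = 0, t = 118/3, minimum W = -590/3

The optimum lies where s = 0 and -s + 3t = 118.
Solving simultaneously gives s = 0, t = 118/3.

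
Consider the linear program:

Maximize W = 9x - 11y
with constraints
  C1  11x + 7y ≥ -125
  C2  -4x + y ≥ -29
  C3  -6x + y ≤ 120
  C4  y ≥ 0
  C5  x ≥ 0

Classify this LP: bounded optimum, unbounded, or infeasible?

bounded optimum

Vertices and W = 9x - 11y:
  (29/4, 0) → W = 261/4
  (0, 120) → W = -1320
  (0, 0) → W = 0
The feasible region has finitely many vertices and no improving ray; the maximum is 261/4 at (29/4, 0).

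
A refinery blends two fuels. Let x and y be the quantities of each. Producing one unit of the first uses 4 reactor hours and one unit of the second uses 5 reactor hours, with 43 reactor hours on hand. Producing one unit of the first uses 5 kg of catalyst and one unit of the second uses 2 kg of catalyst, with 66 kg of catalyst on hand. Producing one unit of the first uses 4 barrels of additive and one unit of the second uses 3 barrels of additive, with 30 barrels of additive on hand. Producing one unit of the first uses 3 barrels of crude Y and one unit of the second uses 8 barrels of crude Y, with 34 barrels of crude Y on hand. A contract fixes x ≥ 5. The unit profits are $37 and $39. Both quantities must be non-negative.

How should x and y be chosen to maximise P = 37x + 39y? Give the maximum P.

x = 6, y = 2, maximum P = 300

Feasible corners and P = 37x + 39y:
  (15/2, 0) → P = 555/2
  (5, 0) → P = 185
  (6, 2) → P = 300
  (5, 19/8) → P = 2221/8

At the optimal vertex, 4x + 3y = 30 and 3x + 8y = 34.
Solving simultaneously gives x = 6, y = 2.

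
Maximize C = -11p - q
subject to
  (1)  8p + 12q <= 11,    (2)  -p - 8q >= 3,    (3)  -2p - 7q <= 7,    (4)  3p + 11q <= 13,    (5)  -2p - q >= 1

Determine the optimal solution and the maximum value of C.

Extreme points and C = -11p - q:
  (-35/9, 1/9) → C = 128/3
  (-1/3, -1/3) → C = 4
  (0, -1) → C = 1

The binding constraints are -p - 8q = 3 and -2p - 7q = 7.
Solving simultaneously gives p = -35/9, q = 1/9.

p = -35/9, q = 1/9, maximum C = 128/3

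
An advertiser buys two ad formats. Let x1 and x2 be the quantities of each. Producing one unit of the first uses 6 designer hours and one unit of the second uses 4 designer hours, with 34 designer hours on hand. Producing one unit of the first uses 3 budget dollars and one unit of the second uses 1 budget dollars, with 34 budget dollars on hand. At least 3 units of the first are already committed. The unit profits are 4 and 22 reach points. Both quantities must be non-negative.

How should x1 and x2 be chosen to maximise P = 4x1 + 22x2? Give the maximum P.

x1 = 3, x2 = 4, maximum P = 100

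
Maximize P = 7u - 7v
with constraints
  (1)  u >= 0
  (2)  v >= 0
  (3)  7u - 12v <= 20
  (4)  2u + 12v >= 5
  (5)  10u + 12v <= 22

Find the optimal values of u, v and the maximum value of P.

At the optimal vertex, 2u + 12v = 5 and 10u + 12v = 22.
Solving simultaneously gives u = 17/8, v = 1/16.

u = 17/8, v = 1/16, maximum P = 231/16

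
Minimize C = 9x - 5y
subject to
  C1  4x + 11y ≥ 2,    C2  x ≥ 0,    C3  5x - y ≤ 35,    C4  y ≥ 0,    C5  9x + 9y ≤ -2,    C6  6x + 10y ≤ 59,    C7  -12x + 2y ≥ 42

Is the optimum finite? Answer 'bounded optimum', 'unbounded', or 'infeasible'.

infeasible

The boundaries 4x + 11y = 2 and -12x + 2y = 42 meet at (-229/70, 48/35), but that point violates x ≥ 0. Every candidate vertex is excluded by some other constraint, so the feasible region is empty.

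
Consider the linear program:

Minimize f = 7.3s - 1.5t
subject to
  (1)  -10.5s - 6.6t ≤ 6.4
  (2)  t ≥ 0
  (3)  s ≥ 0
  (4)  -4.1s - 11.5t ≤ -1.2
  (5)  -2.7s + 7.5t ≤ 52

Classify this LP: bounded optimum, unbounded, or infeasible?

Corner points and f = 7.3s - 1.5t:
  (12/41, 0) → f = 438/205
  (0, 12/115) → f = -18/115
  (0, 104/15) → f = -10.4
The feasible region has finitely many vertices and no improving ray; the minimum is -10.4 at (0, 104/15).

bounded optimum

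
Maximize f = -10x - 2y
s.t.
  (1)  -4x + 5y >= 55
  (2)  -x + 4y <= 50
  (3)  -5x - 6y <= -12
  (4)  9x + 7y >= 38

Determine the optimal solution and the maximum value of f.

Vertices and f = -10x - 2y:
  (30/11, 145/11) → f = -590/11
  (-195/73, 647/73) → f = 656/73
  (-198/43, 488/43) → f = 1004/43

The binding constraints are -x + 4y = 50 and 9x + 7y = 38.
Solving simultaneously gives x = -198/43, y = 488/43.

x = -198/43, y = 488/43, maximum f = 1004/43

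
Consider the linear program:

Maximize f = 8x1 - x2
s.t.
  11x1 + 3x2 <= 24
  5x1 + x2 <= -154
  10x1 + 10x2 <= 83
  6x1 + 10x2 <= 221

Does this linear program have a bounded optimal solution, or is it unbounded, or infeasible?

unbounded

From the feasible point (-1761/44, 2029/44), moving in the direction (1, -5) keeps every constraint satisfied while f increases without bound.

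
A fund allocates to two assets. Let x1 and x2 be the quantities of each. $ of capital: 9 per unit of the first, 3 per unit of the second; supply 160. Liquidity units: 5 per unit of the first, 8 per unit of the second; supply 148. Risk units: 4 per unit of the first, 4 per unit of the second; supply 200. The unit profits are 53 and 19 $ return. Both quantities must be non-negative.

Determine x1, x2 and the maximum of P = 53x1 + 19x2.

x1 = 44/3, x2 = 28/3, maximum P = 2864/3

Corner points and P = 53x1 + 19x2:
  (0, 0) → P = 0
  (0, 37/2) → P = 703/2
  (160/9, 0) → P = 8480/9
  (44/3, 28/3) → P = 2864/3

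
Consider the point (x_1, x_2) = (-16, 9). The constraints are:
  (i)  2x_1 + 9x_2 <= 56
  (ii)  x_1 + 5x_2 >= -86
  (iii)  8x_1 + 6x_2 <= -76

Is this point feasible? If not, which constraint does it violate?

not feasible — violates (iii)

Constraint (iii): 8x_1 + 6x_2 = -74, which is not ≤ -76. All other constraints are satisfied.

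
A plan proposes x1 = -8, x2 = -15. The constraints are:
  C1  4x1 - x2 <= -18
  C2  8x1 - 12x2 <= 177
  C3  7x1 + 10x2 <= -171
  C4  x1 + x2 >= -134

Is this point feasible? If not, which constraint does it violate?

Constraint C1: 4x1 - x2 = -17, which is not ≤ -18. All other constraints are satisfied.

not feasible — violates C1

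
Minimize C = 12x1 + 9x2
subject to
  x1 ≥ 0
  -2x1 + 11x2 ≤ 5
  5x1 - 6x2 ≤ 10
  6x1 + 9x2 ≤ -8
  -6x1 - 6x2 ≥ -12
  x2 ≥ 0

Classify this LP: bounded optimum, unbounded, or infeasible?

The boundaries x1 = 0 and -2x1 + 11x2 = 5 meet at (0, 5/11), but that point violates 6x1 + 9x2 ≤ -8. Every candidate vertex is excluded by some other constraint, so the feasible region is empty.

infeasible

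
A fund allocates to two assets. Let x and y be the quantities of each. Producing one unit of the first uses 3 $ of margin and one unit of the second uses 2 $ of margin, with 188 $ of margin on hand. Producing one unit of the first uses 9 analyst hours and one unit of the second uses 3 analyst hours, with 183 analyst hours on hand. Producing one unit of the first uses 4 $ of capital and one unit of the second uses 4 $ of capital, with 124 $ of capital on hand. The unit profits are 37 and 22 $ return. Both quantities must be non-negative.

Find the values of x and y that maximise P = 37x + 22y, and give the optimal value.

x = 15, y = 16, maximum P = 907

Feasible corners and P = 37x + 22y:
  (0, 0) → P = 0
  (0, 31) → P = 682
  (61/3, 0) → P = 2257/3
  (15, 16) → P = 907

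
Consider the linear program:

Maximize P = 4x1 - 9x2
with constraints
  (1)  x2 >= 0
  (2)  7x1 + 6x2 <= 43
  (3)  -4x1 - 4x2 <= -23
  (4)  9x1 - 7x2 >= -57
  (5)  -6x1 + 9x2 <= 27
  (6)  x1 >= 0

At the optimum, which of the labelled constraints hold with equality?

(1) and (2)

Feasible corners and P = 4x1 - 9x2:
  (43/7, 0) → P = 172/7
  (23/4, 0) → P = 23
  (25/11, 149/33) → P = -347/11
  (33/20, 41/10) → P = -303/10

The maximum is at (43/7, 0). Substituting into each constraint, equality holds for (1) and (2); the remaining constraints have slack.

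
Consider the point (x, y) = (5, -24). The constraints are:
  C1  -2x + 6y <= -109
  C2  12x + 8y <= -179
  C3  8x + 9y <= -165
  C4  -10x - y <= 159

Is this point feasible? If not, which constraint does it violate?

Constraint C2: 12x + 8y = -132, which is not ≤ -179. All other constraints are satisfied.

not feasible — violates C2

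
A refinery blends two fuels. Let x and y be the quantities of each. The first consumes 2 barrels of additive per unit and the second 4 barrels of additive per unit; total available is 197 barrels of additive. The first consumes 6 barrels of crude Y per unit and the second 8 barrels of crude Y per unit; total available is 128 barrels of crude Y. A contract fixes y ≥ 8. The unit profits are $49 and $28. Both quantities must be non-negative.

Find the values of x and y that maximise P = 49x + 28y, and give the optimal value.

x = 32/3, y = 8, maximum P = 2240/3

Feasible corners and P = 49x + 28y:
  (0, 16) → P = 448
  (0, 8) → P = 224
  (32/3, 8) → P = 2240/3

The binding constraints are 6x + 8y = 128 and y = 8.
Solving simultaneously gives x = 32/3, y = 8.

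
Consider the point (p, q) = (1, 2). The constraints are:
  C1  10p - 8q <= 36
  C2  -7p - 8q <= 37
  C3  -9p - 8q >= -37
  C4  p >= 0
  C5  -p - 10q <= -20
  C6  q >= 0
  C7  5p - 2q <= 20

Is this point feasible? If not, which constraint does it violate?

feasible

C1: -6 ≤ 36 ✓
C2: -23 ≤ 37 ✓
C3: -25 ≥ -37 ✓
C4: 1 ≥ 0 ✓
C5: -21 ≤ -20 ✓
C6: 2 ≥ 0 ✓
C7: 1 ≤ 20 ✓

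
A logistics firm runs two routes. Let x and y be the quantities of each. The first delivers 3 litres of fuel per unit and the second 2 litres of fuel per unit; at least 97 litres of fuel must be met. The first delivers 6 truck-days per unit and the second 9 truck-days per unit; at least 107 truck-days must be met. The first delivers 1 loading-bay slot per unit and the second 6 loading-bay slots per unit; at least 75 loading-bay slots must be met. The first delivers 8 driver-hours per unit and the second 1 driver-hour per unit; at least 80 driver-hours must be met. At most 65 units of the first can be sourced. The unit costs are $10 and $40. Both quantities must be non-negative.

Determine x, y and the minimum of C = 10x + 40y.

x = 27, y = 8, minimum C = 590

Extreme points and C = 10x + 40y:
  (0, 80) → C = 3200
  (27, 8) → C = 590
  (63/13, 536/13) → C = 22070/13
  (65, 5/3) → C = 2150/3
The feasible region is unbounded (it extends along (0, 1)), but C strictly increases along every unbounded feasible direction, so there is no improving ray and the minimum is attained at a vertex.

At the optimal vertex, 3x + 2y = 97 and x + 6y = 75.
Solving simultaneously gives x = 27, y = 8.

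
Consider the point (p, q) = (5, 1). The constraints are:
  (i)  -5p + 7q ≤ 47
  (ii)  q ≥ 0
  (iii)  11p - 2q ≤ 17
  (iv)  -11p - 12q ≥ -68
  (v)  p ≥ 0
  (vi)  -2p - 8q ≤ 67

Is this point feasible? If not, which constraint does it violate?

Constraint (iii): 11p - 2q = 53, which is not ≤ 17. All other constraints are satisfied.

not feasible — violates (iii)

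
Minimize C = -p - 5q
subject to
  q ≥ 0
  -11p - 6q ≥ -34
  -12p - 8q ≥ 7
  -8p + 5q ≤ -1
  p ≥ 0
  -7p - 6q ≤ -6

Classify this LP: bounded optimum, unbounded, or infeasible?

infeasible

The boundaries q = 0 and -11p - 6q = -34 meet at (34/11, 0), but that point violates -12p - 8q ≥ 7. Every candidate vertex is excluded by some other constraint, so the feasible region is empty.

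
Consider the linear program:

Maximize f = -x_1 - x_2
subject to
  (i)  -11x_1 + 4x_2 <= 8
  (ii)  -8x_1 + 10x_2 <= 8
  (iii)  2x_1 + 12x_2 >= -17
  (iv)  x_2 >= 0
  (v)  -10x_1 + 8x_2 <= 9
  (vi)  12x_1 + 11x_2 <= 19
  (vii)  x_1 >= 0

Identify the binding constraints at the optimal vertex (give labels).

(iv) and (vii)

Extreme points and f = -x_1 - x_2:
  (51/104, 31/26) → f = -175/104
  (0, 4/5) → f = -4/5
  (19/12, 0) → f = -19/12
  (0, 0) → f = 0

The maximum is at (0, 0). Substituting into each constraint, equality holds for (iv) and (vii); the remaining constraints have slack.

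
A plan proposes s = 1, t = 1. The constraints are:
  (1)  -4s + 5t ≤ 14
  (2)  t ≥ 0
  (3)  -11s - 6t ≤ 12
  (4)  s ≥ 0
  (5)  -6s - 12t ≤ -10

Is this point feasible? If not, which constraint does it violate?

feasible

(1): 1 ≤ 14 ✓
(2): 1 ≥ 0 ✓
(3): -17 ≤ 12 ✓
(4): 1 ≥ 0 ✓
(5): -18 ≤ -10 ✓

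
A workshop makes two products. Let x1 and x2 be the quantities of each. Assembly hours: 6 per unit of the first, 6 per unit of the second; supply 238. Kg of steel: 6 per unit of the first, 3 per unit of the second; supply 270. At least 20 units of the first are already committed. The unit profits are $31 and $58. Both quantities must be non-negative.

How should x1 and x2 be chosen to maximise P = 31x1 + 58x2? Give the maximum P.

At the optimal vertex, 6x1 + 6x2 = 238 and x1 = 20.
Solving simultaneously gives x1 = 20, x2 = 59/3.

x1 = 20, x2 = 59/3, maximum P = 5282/3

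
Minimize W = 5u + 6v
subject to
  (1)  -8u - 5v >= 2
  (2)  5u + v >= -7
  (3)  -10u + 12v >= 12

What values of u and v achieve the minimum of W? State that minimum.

Feasible corners and W = 5u + 6v:
  (-33/17, 46/17) → W = 111/17
  (-42/73, 38/73) → W = 18/73
  (-48/35, -1/7) → W = -54/7

u = -48/35, v = -1/7, minimum W = -54/7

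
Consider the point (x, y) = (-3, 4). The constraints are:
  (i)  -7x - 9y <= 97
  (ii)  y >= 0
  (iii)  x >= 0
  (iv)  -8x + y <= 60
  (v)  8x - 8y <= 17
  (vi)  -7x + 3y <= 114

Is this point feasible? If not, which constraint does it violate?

not feasible — violates (iii)

Constraint (iii): x = -3, which is not ≥ 0. All other constraints are satisfied.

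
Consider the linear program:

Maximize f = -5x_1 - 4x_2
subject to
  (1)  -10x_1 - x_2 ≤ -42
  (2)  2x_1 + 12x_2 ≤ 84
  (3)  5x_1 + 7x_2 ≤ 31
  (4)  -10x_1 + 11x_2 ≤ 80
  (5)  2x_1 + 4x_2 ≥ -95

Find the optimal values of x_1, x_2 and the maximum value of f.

The optimum lies where -10x_1 - x_2 = -42 and 2x_1 + 4x_2 = -95.
Solving simultaneously gives x_1 = 263/38, x_2 = -517/19.

x_1 = 263/38, x_2 = -517/19, maximum f = 2821/38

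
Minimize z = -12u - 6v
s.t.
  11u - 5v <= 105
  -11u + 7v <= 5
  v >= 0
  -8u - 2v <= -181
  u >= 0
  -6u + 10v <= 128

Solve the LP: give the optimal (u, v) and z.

u = 169/8, v = 1019/40, minimum z = -8127/20

Feasible corners and z = -12u - 6v:
  (1115/62, 1151/62) → z = -10143/31
  (169/8, 1019/40) → z = -8127/20
  (777/46, 1055/46) → z = -7827/23

The binding constraints are 11u - 5v = 105 and -6u + 10v = 128.
Solving simultaneously gives u = 169/8, v = 1019/40.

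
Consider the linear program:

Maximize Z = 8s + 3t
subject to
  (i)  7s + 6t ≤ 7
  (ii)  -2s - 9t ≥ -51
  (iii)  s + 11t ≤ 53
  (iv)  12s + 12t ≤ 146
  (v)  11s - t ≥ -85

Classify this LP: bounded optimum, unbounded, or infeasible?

From the feasible point (-241/71, 364/71), moving in the direction (6, -7) keeps every constraint satisfied while Z increases without bound.

unbounded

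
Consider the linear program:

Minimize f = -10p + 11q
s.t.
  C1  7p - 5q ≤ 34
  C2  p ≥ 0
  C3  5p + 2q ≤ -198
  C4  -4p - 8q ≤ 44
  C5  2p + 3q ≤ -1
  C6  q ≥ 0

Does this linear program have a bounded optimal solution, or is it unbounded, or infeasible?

The boundaries 5p + 2q = -198 and -4p - 8q = 44 meet at (-187/4, 143/8), but that point violates p ≥ 0. Every candidate vertex is excluded by some other constraint, so the feasible region is empty.

infeasible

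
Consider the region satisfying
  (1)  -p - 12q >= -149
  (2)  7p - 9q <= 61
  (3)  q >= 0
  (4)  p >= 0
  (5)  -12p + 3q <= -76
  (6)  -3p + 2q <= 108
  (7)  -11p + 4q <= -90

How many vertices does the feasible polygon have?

4

Intersecting each pair of boundary lines and keeping only the points that satisfy every inequality leaves:
  (691/31, 982/93)
  (419/34, 1549/136)
  (61/7, 0)
  (90/11, 0)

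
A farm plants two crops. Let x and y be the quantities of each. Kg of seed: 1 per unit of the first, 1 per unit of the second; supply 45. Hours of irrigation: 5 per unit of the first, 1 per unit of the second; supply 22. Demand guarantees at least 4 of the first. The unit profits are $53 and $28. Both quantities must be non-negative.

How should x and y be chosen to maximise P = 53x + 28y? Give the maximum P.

Corner points and P = 53x + 28y:
  (22/5, 0) → P = 1166/5
  (4, 0) → P = 212
  (4, 2) → P = 268

x = 4, y = 2, maximum P = 268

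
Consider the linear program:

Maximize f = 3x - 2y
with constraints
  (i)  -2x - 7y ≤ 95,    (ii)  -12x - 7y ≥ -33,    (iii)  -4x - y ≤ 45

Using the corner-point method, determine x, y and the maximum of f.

Corner points and f = 3x - 2y:
  (64/5, -603/35) → f = 510/7
  (-110/13, -145/13) → f = -40/13
  (-87/4, 42) → f = -597/4

The optimum lies where -2x - 7y = 95 and -12x - 7y = -33.
Solving simultaneously gives x = 64/5, y = -603/35.

x = 64/5, y = -603/35, maximum f = 510/7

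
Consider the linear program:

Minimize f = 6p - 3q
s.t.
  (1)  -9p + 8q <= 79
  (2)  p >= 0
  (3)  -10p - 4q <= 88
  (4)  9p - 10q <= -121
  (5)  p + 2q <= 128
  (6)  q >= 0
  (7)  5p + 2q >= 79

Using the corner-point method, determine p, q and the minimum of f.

p = 89/9, q = 21, minimum f = -11/3

Feasible corners and f = 6p - 3q:
  (89/9, 21) → f = -11/3
  (433/13, 1231/26) → f = 1503/26
  (519/14, 1273/28) → f = 2409/28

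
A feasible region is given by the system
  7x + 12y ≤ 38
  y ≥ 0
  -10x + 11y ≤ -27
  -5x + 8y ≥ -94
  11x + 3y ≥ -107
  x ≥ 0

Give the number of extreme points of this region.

3

The feasible vertices (each the meet of two boundaries and inside every other half-plane) are:
  (38/7, 0)
  (742/197, 191/197)
  (27/10, 0)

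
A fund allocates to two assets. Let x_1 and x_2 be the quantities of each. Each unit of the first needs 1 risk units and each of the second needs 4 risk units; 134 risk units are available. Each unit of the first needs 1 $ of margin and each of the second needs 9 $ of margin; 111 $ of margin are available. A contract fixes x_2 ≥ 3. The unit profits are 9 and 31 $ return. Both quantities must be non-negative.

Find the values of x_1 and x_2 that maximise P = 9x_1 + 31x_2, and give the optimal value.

x_1 = 84, x_2 = 3, maximum P = 849

Extreme points and P = 9x_1 + 31x_2:
  (0, 37/3) → P = 1147/3
  (0, 3) → P = 93
  (84, 3) → P = 849

At the optimal vertex, x_1 + 9x_2 = 111 and x_2 = 3.
Solving simultaneously gives x_1 = 84, x_2 = 3.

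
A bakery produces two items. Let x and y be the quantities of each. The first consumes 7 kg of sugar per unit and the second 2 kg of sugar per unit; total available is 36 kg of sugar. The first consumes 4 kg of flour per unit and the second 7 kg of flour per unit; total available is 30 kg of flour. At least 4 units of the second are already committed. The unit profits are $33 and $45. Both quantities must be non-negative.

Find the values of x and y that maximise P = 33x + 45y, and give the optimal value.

x = 1/2, y = 4, maximum P = 393/2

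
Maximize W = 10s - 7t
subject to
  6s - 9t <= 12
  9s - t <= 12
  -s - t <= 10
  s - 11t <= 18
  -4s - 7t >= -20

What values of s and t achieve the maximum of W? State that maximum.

s = 32/25, t = -12/25, maximum W = 404/25

Feasible corners and W = 10s - 7t:
  (32/25, -12/25) → W = 404/25
  (-10/19, -32/19) → W = 124/19
  (104/67, 132/67) → W = 116/67
  (-23/3, -7/3) → W = -181/3
  (-30, 20) → W = -440

At the optimal vertex, 6s - 9t = 12 and 9s - t = 12.
Solving simultaneously gives s = 32/25, t = -12/25.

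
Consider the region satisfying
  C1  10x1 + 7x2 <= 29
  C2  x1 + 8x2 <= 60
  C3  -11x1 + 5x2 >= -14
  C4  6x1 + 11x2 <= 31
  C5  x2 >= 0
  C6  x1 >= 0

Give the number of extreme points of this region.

Intersecting each pair of boundary lines and keeping only the points that satisfy every inequality leaves:
  (243/127, 179/127)
  (3/2, 2)
  (14/11, 0)
  (0, 31/11)
  (0, 0)

5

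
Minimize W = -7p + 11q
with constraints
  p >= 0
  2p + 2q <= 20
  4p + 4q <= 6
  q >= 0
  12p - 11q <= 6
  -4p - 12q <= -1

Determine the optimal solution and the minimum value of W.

Corner points and W = -7p + 11q:
  (0, 3/2) → W = 33/2
  (0, 1/12) → W = 11/12
  (45/46, 12/23) → W = -51/46
  (1/2, 0) → W = -7/2
  (1/4, 0) → W = -7/4

The binding constraints are q = 0 and 12p - 11q = 6.
Solving simultaneously gives p = 1/2, q = 0.

p = 1/2, q = 0, minimum W = -7/2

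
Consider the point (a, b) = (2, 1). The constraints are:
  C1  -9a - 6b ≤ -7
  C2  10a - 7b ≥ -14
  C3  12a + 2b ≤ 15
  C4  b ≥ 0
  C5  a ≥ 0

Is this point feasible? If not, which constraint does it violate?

not feasible — violates C3

Constraint C3: 12a + 2b = 26, which is not ≤ 15. All other constraints are satisfied.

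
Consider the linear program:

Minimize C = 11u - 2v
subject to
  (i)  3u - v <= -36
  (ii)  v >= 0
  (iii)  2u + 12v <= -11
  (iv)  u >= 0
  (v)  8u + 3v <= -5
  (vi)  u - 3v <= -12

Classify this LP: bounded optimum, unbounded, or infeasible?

infeasible

The boundaries 3u - v = -36 and v = 0 meet at (-12, 0), but that point violates u ≥ 0. Every candidate vertex is excluded by some other constraint, so the feasible region is empty.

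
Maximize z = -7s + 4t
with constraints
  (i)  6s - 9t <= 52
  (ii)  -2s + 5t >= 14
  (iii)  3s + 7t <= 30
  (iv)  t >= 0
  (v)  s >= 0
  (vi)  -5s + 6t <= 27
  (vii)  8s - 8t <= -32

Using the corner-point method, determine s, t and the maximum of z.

Feasible corners and z = -7s + 4t:
  (0, 30/7) → z = 120/7
  (1/5, 21/5) → z = 77/5
  (0, 4) → z = 16

The binding constraints are 3s + 7t = 30 and s = 0.
Solving simultaneously gives s = 0, t = 30/7.

s = 0, t = 30/7, maximum z = 120/7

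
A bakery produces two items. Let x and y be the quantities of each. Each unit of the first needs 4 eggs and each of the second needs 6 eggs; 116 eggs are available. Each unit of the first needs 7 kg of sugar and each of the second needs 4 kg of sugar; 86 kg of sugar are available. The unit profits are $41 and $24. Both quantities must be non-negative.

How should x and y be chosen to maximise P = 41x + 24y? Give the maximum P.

x = 2, y = 18, maximum P = 514

Vertices and P = 41x + 24y:
  (0, 0) → P = 0
  (0, 58/3) → P = 464
  (86/7, 0) → P = 3526/7
  (2, 18) → P = 514

The optimum lies where 4x + 6y = 116 and 7x + 4y = 86.
Solving simultaneously gives x = 2, y = 18.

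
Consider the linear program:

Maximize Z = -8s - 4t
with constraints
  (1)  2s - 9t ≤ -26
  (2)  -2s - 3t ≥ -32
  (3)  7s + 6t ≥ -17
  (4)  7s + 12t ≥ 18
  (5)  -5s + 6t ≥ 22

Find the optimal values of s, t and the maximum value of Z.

s = -27, t = 86/3, maximum Z = 304/3

Extreme points and Z = -8s - 4t:
  (-50/29, 218/87) → Z = 328/87
  (-14/11, 86/33) → Z = -8/33
  (-27, 86/3) → Z = 304/3
  (14/3, 68/9) → Z = -608/9
  (-52/7, 35/6) → Z = 758/21

At the optimal vertex, -2s - 3t = -32 and 7s + 6t = -17.
Solving simultaneously gives s = -27, t = 86/3.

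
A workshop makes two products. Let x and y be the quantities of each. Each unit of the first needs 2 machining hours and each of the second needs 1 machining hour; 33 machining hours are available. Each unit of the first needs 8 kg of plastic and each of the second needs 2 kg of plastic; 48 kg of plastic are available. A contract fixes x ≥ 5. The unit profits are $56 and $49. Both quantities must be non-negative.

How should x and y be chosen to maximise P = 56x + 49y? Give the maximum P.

x = 5, y = 4, maximum P = 476

Feasible corners and P = 56x + 49y:
  (6, 0) → P = 336
  (5, 0) → P = 280
  (5, 4) → P = 476

At the optimal vertex, 8x + 2y = 48 and x = 5.
Solving simultaneously gives x = 5, y = 4.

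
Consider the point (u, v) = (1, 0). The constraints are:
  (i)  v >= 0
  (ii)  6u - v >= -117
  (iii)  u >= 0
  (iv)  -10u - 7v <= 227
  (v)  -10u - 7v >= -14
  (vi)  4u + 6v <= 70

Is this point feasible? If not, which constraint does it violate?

(i): 0 ≥ 0 ✓
(ii): 6 ≥ -117 ✓
(iii): 1 ≥ 0 ✓
(iv): -10 ≤ 227 ✓
(v): -10 ≥ -14 ✓
(vi): 4 ≤ 70 ✓

feasible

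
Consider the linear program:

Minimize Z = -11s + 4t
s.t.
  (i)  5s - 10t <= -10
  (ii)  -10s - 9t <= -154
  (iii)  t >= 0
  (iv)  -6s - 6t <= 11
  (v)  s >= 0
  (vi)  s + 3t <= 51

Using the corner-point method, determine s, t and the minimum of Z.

s = 96/5, t = 53/5, minimum Z = -844/5

Vertices and Z = -11s + 4t:
  (10, 6) → Z = -86
  (96/5, 53/5) → Z = -844/5
  (1/7, 356/21) → Z = 1391/21

The binding constraints are 5s - 10t = -10 and s + 3t = 51.
Solving simultaneously gives s = 96/5, t = 53/5.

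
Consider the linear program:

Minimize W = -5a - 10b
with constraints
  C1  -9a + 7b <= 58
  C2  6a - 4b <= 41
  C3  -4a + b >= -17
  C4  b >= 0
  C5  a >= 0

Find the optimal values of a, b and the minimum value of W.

a = 177/19, b = 385/19, minimum W = -4735/19

Feasible corners and W = -5a - 10b:
  (177/19, 385/19) → W = -4735/19
  (0, 58/7) → W = -580/7
  (17/4, 0) → W = -85/4
  (0, 0) → W = 0

The binding constraints are -9a + 7b = 58 and -4a + b = -17.
Solving simultaneously gives a = 177/19, b = 385/19.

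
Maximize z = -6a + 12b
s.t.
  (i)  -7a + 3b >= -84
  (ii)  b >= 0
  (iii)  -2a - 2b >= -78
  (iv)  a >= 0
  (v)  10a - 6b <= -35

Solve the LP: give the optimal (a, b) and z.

Corner points and z = -6a + 12b:
  (0, 39) → z = 468
  (199/16, 425/16) → z = 1953/8
  (0, 35/6) → z = 70

a = 0, b = 39, maximum z = 468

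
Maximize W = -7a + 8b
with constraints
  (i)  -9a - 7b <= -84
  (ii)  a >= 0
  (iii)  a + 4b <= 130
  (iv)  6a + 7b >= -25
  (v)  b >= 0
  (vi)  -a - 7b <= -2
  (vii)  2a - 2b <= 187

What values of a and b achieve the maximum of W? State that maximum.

Vertices and W = -7a + 8b:
  (0, 12) → W = 96
  (28/3, 0) → W = -196/3
  (0, 65/2) → W = 260
  (504/5, 73/10) → W = -3236/5
  (187/2, 0) → W = -1309/2

The binding constraints are a = 0 and a + 4b = 130.
Solving simultaneously gives a = 0, b = 65/2.

a = 0, b = 65/2, maximum W = 260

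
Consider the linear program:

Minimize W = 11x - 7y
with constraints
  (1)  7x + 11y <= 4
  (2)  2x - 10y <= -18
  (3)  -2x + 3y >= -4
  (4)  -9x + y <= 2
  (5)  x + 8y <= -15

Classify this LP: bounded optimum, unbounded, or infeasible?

The boundaries 2x - 10y = -18 and x + 8y = -15 meet at (-147/13, -6/13), but that point violates -9x + y ≤ 2. Every candidate vertex is excluded by some other constraint, so the feasible region is empty.

infeasible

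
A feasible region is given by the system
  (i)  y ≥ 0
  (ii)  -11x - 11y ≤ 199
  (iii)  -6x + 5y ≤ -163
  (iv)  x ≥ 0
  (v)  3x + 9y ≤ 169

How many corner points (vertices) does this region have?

Of the 10 pairwise boundary intersections, those satisfying every inequality are:
  (163/6, 0)
  (169/3, 0)
  (2312/69, 175/23)

3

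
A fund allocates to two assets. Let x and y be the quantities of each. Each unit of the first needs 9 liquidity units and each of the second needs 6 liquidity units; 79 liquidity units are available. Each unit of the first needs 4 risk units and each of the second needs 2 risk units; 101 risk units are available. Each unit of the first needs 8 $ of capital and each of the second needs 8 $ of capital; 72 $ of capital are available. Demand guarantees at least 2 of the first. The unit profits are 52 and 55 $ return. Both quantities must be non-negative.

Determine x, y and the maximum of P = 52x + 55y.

x = 2, y = 7, maximum P = 489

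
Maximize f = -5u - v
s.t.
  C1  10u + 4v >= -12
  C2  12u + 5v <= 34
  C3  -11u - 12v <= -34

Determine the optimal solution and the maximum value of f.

u = -98, v = 242, maximum f = 248

At the optimal vertex, 10u + 4v = -12 and 12u + 5v = 34.
Solving simultaneously gives u = -98, v = 242.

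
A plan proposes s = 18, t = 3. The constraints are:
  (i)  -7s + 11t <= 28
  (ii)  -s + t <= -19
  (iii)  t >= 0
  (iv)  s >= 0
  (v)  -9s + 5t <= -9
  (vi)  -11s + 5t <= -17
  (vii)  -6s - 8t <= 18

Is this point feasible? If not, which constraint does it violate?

not feasible — violates (ii)

Constraint (ii): -s + t = -15, which is not ≤ -19. All other constraints are satisfied.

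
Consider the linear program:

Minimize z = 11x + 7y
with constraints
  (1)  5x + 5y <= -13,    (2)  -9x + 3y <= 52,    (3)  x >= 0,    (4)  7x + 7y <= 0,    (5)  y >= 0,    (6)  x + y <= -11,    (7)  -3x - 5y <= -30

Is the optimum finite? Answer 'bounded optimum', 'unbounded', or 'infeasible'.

infeasible

The boundaries x + y = -11 and -3x - 5y = -30 meet at (-85/2, 63/2), but that point violates -9x + 3y ≤ 52. Every candidate vertex is excluded by some other constraint, so the feasible region is empty.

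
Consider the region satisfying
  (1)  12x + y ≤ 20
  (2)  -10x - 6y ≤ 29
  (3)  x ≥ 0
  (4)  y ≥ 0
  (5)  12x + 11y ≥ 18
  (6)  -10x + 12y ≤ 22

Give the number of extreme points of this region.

The feasible vertices (each the meet of two boundaries and inside every other half-plane) are:
  (5/3, 0)
  (109/77, 232/77)
  (0, 18/11)
  (0, 11/6)
  (3/2, 0)

5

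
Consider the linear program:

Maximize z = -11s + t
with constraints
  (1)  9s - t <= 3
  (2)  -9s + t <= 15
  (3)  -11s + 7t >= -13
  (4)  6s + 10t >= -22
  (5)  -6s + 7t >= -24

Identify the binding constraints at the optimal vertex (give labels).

Extreme points and z = -11s + t:
  (2/13, -21/13) → z = -43/13
  (-43/24, -9/8) → z = 223/12
  (-3/19, -40/19) → z = -7/19
The feasible region is unbounded (it extends along (1, 9)), but z strictly decreases along every unbounded feasible direction, so there is no improving ray and the maximum is attained at a vertex.

The maximum is at (-43/24, -9/8). Substituting into each constraint, equality holds for (2) and (4); the remaining constraints have slack.

(2) and (4)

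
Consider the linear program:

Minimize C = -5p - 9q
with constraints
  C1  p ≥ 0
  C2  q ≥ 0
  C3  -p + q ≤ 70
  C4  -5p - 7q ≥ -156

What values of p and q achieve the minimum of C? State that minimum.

p = 0, q = 156/7, minimum C = -1404/7

Corner points and C = -5p - 9q:
  (0, 0) → C = 0
  (0, 156/7) → C = -1404/7
  (156/5, 0) → C = -156

At the optimal vertex, p = 0 and -5p - 7q = -156.
Solving simultaneously gives p = 0, q = 156/7.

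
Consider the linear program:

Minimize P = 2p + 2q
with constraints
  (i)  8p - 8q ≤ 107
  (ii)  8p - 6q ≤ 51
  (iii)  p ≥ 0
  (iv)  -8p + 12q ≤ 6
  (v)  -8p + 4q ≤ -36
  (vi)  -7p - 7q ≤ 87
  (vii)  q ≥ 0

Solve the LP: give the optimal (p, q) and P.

p = 9/2, q = 0, minimum P = 9

Vertices and P = 2p + 2q:
  (27/2, 19/2) → P = 46
  (51/8, 0) → P = 51/4
  (57/8, 21/4) → P = 99/4
  (9/2, 0) → P = 9

The optimum lies where -8p + 4q = -36 and q = 0.
Solving simultaneously gives p = 9/2, q = 0.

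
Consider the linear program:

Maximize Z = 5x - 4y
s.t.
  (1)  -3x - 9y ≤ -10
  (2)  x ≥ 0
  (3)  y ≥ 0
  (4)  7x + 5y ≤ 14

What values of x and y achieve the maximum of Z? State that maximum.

Corner points and Z = 5x - 4y:
  (0, 10/9) → Z = -40/9
  (19/12, 7/12) → Z = 67/12
  (0, 14/5) → Z = -56/5

At the optimal vertex, -3x - 9y = -10 and 7x + 5y = 14.
Solving simultaneously gives x = 19/12, y = 7/12.

x = 19/12, y = 7/12, maximum Z = 67/12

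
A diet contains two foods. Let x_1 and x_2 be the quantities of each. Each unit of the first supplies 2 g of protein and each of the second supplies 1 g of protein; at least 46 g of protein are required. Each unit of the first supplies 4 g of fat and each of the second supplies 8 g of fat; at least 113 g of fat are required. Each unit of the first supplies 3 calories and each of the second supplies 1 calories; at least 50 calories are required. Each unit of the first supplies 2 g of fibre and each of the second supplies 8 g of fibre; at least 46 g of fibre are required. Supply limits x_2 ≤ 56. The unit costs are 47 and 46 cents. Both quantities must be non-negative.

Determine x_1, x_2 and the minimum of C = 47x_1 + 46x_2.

Extreme points and C = 47x_1 + 46x_2:
  (0, 50) → C = 2300
  (0, 56) → C = 2576
  (113/4, 0) → C = 5311/4
  (85/4, 7/2) → C = 4639/4
  (4, 38) → C = 1936
The feasible region is unbounded (it extends along (1, 0)), but C strictly increases along every unbounded feasible direction, so there is no improving ray and the minimum is attained at a vertex.

x_1 = 85/4, x_2 = 7/2, minimum C = 4639/4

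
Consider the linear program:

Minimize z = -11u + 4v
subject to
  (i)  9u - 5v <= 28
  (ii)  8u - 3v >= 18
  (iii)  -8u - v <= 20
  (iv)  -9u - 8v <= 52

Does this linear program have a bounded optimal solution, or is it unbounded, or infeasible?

unbounded

From the feasible point (6/13, -62/13), moving in the direction (3, 8) keeps every constraint satisfied while z decreases without bound.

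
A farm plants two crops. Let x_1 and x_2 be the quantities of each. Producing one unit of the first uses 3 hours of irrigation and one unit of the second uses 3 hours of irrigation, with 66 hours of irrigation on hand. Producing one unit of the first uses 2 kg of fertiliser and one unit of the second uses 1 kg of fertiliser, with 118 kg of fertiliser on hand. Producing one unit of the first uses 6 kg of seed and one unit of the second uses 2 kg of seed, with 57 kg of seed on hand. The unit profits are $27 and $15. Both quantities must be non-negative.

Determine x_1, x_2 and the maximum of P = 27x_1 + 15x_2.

x_1 = 13/4, x_2 = 75/4, maximum P = 369

Extreme points and P = 27x_1 + 15x_2:
  (0, 0) → P = 0
  (0, 22) → P = 330
  (19/2, 0) → P = 513/2
  (13/4, 75/4) → P = 369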